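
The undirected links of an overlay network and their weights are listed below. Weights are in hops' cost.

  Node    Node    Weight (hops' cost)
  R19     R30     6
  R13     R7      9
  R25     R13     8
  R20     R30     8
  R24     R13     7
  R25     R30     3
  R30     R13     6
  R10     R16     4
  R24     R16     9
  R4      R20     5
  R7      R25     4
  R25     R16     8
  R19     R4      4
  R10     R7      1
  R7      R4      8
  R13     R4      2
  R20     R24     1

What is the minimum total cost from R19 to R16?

Running Dijkstra from R19:
R19: 0
R4: 4  (via R19)
R30: 6  (via R19)
R13: 6  (via R4)
R25: 9  (via R30)
R20: 9  (via R4)
R24: 10  (via R20)
R7: 12  (via R4)
R10: 13  (via R7)
R16: 17  (via R25)
Shortest route: R19 → R30 → R25 → R16 = 17 hops' cost.

17 hops' cost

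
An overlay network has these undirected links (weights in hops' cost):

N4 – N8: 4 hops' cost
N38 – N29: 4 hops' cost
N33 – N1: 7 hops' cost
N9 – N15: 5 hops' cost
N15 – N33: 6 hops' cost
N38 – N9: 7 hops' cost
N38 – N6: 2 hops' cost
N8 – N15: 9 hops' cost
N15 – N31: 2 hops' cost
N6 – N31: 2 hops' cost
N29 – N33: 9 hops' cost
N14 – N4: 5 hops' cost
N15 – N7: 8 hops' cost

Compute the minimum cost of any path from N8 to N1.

Settle nodes by increasing distance from N8:
N8: 0
N4: 4  (via N8)
N15: 9  (via N8)
N14: 9  (via N4)
N31: 11  (via N15)
N6: 13  (via N31)
N9: 14  (via N15)
N38: 15  (via N6)
N33: 15  (via N15)
N7: 17  (via N15)
N29: 19  (via N38)
N1: 22  (via N33)
Shortest route: N8 → N15 → N33 → N1 = 22 hops' cost.

22 hops' cost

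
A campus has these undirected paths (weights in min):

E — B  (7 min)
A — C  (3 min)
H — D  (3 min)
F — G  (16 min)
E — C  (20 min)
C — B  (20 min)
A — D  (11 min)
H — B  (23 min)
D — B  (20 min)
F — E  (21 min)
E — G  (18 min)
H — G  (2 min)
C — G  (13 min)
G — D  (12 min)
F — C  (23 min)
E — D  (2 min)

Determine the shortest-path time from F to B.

28 min

Settle nodes by increasing distance from F:
F: 0
G: 16  (via F)
H: 18  (via G)
D: 21  (via H)
E: 21  (via F)
C: 23  (via F)
A: 26  (via C)
B: 28  (via E)
Shortest route: F–E–B = 28 min.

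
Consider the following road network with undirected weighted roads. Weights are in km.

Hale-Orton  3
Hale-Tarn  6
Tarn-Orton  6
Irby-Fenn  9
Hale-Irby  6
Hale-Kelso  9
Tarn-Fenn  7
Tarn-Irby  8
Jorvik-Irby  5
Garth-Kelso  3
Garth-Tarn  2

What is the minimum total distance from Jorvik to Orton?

14 km

Settle nodes by increasing distance from Jorvik:
Jorvik: 0
Irby: 5  (via Jorvik)
Hale: 11  (via Irby)
Tarn: 13  (via Irby)
Fenn: 14  (via Irby)
Orton: 14  (via Hale)
Shortest route: Jorvik–Irby–Hale–Orton = 14 km.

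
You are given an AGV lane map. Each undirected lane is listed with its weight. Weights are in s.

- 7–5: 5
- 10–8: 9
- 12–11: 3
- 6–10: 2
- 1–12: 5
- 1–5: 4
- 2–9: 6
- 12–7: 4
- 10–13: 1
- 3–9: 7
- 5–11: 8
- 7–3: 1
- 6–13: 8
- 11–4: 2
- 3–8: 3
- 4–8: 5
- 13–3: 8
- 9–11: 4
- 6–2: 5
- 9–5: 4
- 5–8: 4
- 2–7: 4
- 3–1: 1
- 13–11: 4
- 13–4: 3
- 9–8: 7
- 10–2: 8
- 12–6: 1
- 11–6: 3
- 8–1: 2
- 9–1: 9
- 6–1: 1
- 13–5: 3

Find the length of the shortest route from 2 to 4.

Running Dijkstra from 2:
2: 0
7: 4  (via 2)
3: 5  (via 7)
6: 5  (via 2)
1: 6  (via 3)
9: 6  (via 2)
12: 6  (via 6)
10: 7  (via 6)
8: 8  (via 3)
11: 8  (via 6)
13: 8  (via 10)
5: 9  (via 7)
4: 10  (via 11)
Shortest route: 2 → 6 → 11 → 4 = 10 s.

10 s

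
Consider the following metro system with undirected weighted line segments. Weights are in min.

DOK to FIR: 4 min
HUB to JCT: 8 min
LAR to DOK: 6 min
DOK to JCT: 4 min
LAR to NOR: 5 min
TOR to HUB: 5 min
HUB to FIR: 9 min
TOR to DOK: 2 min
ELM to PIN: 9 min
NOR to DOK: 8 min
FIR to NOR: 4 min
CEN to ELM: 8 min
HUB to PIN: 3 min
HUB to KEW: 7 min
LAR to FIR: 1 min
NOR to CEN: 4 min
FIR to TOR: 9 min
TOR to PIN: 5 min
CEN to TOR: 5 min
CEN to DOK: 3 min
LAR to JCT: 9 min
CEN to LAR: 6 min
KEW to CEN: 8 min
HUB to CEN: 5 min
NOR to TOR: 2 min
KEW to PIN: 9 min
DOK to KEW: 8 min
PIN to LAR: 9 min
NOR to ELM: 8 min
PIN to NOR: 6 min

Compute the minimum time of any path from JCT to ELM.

Enumerating some paths:
JCT–DOK–CEN–ELM: 4+3+8 = 15
JCT–DOK–CEN–NOR–ELM: 4+3+4+8 = 19
JCT–DOK–TOR–NOR–ELM: 4+2+2+8 = 16
The minimum is 15 min via JCT–DOK–CEN–ELM.

15 min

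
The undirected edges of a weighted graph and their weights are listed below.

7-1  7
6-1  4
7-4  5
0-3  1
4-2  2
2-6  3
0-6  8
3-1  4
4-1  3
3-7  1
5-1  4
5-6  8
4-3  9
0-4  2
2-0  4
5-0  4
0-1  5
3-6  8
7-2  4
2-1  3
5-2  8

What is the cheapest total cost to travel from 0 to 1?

5

Settle nodes by increasing distance from 0:
0: 0
3: 1  (via 0)
4: 2  (via 0)
7: 2  (via 3)
2: 4  (via 0)
5: 4  (via 0)
1: 5  (via 0)
Shortest route: 0–1 = 5.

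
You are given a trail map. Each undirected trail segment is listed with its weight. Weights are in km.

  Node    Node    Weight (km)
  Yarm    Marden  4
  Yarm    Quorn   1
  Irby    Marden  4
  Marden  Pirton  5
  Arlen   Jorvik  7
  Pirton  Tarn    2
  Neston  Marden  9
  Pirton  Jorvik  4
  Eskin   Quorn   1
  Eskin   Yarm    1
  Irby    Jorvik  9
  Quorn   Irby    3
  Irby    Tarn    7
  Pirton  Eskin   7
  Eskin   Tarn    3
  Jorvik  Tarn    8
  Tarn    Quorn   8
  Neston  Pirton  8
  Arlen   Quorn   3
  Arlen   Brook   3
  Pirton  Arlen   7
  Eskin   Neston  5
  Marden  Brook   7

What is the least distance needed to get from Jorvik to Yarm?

Enumerating some paths:
Jorvik–Pirton–Tarn–Eskin–Yarm: 4+2+3+1 = 10
Jorvik–Pirton–Tarn–Eskin–Quorn–Yarm: 4+2+3+1+1 = 11
The minimum is 10 km via Jorvik–Pirton–Tarn–Eskin–Yarm.

10 km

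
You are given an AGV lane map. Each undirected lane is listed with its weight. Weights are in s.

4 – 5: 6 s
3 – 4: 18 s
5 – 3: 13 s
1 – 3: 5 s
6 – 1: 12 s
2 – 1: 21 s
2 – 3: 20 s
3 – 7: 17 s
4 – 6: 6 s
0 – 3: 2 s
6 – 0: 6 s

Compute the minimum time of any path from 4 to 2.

34 s

Enumerating some paths:
4 - 6 - 0 - 3 - 2: 6+6+2+20 = 34
4 - 5 - 3 - 2: 6+13+20 = 39
4 - 3 - 2: 18+20 = 38
The minimum is 34 s via 4 - 6 - 0 - 3 - 2.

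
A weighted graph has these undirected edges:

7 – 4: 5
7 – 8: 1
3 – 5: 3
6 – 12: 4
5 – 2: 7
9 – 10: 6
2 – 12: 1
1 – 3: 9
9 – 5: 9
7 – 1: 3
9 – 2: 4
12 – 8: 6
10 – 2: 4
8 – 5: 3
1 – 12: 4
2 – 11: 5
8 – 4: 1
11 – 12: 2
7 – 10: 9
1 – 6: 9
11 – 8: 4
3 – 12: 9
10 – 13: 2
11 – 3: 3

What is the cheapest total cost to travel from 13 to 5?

13

Compare a few routes:
13 → 10 → 2 → 5: 2+4+7 = 13
13 → 10 → 7 → 8 → 5: 2+9+1+3 = 15
13 → 10 → 2 → 12 → 11 → 3 → 5: 2+4+1+2+3+3 = 15
Cheapest is 13 → 10 → 2 → 5 at 13.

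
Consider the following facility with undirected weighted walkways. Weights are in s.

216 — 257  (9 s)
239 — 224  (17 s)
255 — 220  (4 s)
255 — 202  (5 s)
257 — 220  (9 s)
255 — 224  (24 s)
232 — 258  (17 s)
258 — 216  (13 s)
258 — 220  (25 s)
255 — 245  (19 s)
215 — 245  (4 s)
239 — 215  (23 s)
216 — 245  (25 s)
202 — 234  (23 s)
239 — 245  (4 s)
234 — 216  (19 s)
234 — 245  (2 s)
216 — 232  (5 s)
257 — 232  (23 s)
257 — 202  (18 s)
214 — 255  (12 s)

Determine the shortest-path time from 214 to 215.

Shortest distances from 214:
214: 0
255: 12  (via 214)
220: 16  (via 255)
202: 17  (via 255)
257: 25  (via 220)
245: 31  (via 255)
234: 33  (via 245)
216: 34  (via 257)
215: 35  (via 245)
Shortest route: 214 → 255 → 245 → 215 = 35 s.

35 s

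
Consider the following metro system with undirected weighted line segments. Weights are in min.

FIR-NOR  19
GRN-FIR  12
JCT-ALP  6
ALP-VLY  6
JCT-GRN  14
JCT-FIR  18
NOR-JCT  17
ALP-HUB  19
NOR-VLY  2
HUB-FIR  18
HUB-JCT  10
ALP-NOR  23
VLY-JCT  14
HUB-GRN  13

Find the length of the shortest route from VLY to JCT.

12 min

Enumerating some paths:
VLY–NOR–JCT: 2+17 = 19
VLY–JCT: 14 = 14
VLY–ALP–JCT: 6+6 = 12
The minimum is 12 min via VLY–ALP–JCT.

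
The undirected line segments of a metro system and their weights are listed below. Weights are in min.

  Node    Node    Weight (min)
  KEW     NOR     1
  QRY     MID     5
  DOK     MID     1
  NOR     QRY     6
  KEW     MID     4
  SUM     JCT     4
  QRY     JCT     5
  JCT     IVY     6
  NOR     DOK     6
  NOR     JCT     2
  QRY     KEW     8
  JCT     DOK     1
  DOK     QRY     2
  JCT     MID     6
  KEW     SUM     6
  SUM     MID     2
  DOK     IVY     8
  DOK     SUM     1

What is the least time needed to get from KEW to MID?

Compare a few routes:
KEW → NOR → JCT → DOK → MID: 1+2+1+1 = 5
KEW → NOR → JCT → DOK → SUM → MID: 1+2+1+1+2 = 7
KEW → MID: 4 = 4
KEW → SUM → MID: 6+2 = 8
Cheapest is KEW → MID at 4 min.

4 min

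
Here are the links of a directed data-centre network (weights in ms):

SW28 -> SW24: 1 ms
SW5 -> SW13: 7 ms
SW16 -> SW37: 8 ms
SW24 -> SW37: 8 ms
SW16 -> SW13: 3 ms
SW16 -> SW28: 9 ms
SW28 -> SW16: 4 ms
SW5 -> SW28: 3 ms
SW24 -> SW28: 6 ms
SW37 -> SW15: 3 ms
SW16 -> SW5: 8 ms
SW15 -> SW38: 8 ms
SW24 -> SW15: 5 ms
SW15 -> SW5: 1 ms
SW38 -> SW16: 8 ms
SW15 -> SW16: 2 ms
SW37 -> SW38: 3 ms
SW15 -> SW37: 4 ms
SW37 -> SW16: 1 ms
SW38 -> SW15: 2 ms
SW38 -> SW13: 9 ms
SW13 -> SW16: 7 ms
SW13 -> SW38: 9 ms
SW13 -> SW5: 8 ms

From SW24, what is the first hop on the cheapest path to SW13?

SW15

Enumerating some paths:
SW24–SW15–SW37–SW16–SW13: 5+4+1+3 = 13
SW24–SW15–SW16–SW13: 5+2+3 = 10
SW24–SW37–SW16–SW13: 8+1+3 = 12
The minimum is 10 ms via SW24–SW15–SW16–SW13.
So from SW24 the first move is to SW15.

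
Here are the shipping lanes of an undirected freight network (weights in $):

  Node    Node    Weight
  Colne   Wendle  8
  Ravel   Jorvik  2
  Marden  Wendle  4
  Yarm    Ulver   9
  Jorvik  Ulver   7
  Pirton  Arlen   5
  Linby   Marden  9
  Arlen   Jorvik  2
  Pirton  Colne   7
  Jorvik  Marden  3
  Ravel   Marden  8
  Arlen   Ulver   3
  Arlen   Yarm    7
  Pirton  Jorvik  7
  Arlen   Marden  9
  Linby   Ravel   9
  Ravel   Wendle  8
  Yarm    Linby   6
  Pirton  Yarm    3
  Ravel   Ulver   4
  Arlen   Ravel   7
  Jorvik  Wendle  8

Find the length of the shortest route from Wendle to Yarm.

Candidate routes:
Wendle → Marden → Jorvik → Arlen → Yarm: 4+3+2+7 = 16
Wendle → Marden → Jorvik → Pirton → Yarm: 4+3+7+3 = 17
Wendle → Jorvik → Arlen → Yarm: 8+2+7 = 17
The minimum is $16 via Wendle → Marden → Jorvik → Arlen → Yarm.

$16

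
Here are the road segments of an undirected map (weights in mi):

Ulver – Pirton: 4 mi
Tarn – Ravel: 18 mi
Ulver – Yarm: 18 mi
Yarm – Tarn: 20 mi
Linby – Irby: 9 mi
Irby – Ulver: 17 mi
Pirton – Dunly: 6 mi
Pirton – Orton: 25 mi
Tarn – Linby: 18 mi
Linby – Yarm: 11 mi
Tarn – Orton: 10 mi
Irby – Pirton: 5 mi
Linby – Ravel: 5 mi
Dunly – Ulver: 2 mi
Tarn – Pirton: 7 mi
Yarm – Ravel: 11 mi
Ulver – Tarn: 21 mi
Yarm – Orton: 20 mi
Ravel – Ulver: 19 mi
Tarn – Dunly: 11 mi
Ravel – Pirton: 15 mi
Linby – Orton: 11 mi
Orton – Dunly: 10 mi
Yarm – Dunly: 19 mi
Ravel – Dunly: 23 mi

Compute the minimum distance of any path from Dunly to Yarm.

Running Dijkstra from Dunly:
Dunly: 0
Ulver: 2  (via Dunly)
Pirton: 6  (via Dunly)
Orton: 10  (via Dunly)
Tarn: 11  (via Dunly)
Irby: 11  (via Pirton)
Yarm: 19  (via Dunly)
Shortest route: Dunly → Yarm = 19 mi.

19 mi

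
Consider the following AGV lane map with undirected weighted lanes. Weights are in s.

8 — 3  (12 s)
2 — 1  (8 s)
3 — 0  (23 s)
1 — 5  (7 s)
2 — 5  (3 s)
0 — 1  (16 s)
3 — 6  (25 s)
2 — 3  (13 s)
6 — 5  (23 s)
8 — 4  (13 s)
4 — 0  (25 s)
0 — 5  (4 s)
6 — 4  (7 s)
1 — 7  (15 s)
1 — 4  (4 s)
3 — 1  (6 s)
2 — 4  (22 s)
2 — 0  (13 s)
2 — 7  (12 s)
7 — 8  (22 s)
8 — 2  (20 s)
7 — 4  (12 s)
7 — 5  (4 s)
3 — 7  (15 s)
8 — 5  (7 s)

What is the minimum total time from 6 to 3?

Candidate routes:
6 - 4 - 1 - 2 - 3: 7+4+8+13 = 32
6 - 4 - 8 - 3: 7+13+12 = 32
6 - 3: 25 = 25
6 - 4 - 1 - 3: 7+4+6 = 17
Cheapest is 6 - 4 - 1 - 3 at 17 s.

17 s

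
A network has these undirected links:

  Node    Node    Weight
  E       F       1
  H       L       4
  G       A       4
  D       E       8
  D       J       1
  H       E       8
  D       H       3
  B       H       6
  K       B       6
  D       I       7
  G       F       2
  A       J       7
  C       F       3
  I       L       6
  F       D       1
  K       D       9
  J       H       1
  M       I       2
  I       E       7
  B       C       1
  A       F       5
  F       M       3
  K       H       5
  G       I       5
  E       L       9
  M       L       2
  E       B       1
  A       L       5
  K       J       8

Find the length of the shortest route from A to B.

Enumerating some paths:
A - F - E - B: 5+1+1 = 7
A - G - F - C - B: 4+2+3+1 = 10
A - F - C - B: 5+3+1 = 9
A - G - F - E - B: 4+2+1+1 = 8
The minimum is 7 via A - F - E - B.

7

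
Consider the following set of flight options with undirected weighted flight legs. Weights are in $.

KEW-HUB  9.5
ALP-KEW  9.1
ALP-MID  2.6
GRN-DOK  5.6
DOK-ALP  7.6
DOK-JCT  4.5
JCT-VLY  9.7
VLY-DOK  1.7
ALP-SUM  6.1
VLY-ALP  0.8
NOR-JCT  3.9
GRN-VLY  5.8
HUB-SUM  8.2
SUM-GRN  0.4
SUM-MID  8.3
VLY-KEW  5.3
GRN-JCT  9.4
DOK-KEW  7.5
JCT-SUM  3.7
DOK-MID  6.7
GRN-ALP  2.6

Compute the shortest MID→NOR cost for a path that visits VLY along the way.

$13.5

Shortest MID→VLY: MID → ALP → VLY = 3.4
Best VLY to NOR: VLY → DOK → JCT → NOR costing 10.1
Total via VLY: 3.4 + 10.1 = $13.5.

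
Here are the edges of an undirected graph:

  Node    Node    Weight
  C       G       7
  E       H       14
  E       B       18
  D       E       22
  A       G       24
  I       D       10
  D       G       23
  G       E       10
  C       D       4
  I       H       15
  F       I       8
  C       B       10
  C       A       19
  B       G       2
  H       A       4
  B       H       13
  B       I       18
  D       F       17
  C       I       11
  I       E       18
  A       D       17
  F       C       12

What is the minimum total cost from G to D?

Enumerating some paths:
G - C - D: 7+4 = 11
G - B - C - D: 2+10+4 = 16
Cheapest is G - C - D at 11.

11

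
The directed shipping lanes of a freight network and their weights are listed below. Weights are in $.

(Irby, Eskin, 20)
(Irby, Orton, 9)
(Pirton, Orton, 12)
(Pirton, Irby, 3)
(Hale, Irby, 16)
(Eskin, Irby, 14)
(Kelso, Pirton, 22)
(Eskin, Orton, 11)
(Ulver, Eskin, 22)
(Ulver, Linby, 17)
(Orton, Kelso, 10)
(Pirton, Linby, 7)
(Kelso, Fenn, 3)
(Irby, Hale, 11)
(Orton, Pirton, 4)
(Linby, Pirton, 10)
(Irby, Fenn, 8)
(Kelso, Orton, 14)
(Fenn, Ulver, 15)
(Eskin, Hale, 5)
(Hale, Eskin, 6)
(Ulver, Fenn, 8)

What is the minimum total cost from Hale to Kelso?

$27

Running Dijkstra from Hale:
Hale: 0
Eskin: 6  (via Hale)
Irby: 16  (via Hale)
Orton: 17  (via Eskin)
Pirton: 21  (via Orton)
Fenn: 24  (via Irby)
Kelso: 27  (via Orton)
Shortest route: Hale → Eskin → Orton → Kelso = $27.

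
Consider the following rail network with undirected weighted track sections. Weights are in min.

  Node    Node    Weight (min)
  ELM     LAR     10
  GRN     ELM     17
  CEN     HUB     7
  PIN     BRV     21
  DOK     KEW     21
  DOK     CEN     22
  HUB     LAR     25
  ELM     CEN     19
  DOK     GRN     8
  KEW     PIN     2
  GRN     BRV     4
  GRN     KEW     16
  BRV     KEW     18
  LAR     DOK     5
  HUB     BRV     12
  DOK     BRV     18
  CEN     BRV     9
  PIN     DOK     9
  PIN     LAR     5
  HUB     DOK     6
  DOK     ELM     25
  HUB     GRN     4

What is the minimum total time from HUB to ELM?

21 min

Shortest distances from HUB:
HUB: 0
GRN: 4  (via HUB)
DOK: 6  (via HUB)
CEN: 7  (via HUB)
BRV: 8  (via GRN)
LAR: 11  (via DOK)
PIN: 15  (via DOK)
KEW: 17  (via PIN)
ELM: 21  (via GRN)
Shortest route: HUB–GRN–ELM = 21 min.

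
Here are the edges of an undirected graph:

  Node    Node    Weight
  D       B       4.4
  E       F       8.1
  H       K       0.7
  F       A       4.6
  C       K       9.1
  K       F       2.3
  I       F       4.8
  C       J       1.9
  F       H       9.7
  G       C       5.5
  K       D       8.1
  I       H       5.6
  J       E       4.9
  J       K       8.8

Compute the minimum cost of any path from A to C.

16

Enumerating some paths:
A → F → K → C: 4.6+2.3+9.1 = 16
A → F → K → J → C: 4.6+2.3+8.8+1.9 = 17.6
Cheapest is A → F → K → C at 16.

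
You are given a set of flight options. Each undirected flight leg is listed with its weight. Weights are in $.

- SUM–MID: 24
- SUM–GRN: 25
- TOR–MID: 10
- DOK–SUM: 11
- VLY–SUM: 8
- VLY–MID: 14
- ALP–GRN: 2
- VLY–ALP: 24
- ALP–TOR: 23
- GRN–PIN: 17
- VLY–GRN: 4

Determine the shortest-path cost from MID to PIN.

Shortest distances from MID:
MID: 0
TOR: 10  (via MID)
VLY: 14  (via MID)
GRN: 18  (via VLY)
ALP: 20  (via GRN)
SUM: 22  (via VLY)
DOK: 33  (via SUM)
PIN: 35  (via GRN)
Shortest route: MID–VLY–GRN–PIN = $35.

$35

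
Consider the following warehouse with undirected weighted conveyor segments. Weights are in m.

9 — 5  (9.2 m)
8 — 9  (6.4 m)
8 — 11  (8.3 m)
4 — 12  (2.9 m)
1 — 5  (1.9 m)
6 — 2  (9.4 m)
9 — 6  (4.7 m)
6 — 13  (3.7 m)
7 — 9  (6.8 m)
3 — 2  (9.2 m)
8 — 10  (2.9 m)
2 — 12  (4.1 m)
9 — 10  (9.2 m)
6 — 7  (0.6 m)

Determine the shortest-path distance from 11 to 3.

38 m

Shortest distances from 11:
11: 0
8: 8.3  (via 11)
10: 11.2  (via 8)
9: 14.7  (via 8)
6: 19.4  (via 9)
7: 20  (via 6)
13: 23.1  (via 6)
5: 23.9  (via 9)
1: 25.8  (via 5)
2: 28.8  (via 6)
12: 32.9  (via 2)
4: 35.8  (via 12)
3: 38  (via 2)
Shortest route: 11 → 8 → 9 → 6 → 2 → 3 = 38 m.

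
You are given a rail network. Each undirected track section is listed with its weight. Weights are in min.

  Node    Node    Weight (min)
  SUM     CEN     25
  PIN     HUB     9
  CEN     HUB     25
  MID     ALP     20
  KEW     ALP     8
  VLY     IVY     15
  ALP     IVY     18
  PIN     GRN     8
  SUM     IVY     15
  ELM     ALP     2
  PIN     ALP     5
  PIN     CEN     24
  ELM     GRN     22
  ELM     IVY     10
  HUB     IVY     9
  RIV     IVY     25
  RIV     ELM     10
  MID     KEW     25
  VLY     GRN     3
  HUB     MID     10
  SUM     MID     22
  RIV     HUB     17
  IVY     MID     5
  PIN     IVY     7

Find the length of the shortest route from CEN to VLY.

Shortest distances from CEN:
CEN: 0
PIN: 24  (via CEN)
HUB: 25  (via CEN)
SUM: 25  (via CEN)
ALP: 29  (via PIN)
IVY: 31  (via PIN)
ELM: 31  (via ALP)
GRN: 32  (via PIN)
MID: 35  (via HUB)
VLY: 35  (via GRN)
Shortest route: CEN–PIN–GRN–VLY = 35 min.

35 min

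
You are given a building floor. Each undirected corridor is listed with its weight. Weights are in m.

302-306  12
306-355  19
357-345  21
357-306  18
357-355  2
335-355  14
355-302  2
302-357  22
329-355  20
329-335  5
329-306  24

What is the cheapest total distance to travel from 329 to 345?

42 m

Running Dijkstra from 329:
329: 0
335: 5  (via 329)
355: 19  (via 335)
302: 21  (via 355)
357: 21  (via 355)
306: 24  (via 329)
345: 42  (via 357)
Shortest route: 329–335–355–357–345 = 42 m.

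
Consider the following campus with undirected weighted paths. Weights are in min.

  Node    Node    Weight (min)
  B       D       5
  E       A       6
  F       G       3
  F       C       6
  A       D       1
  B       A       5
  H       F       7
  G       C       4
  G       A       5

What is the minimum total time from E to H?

21 min

Compare a few routes:
E–A–G–C–F–H: 6+5+4+6+7 = 28
E–A–G–F–H: 6+5+3+7 = 21
The minimum is 21 min via E–A–G–F–H.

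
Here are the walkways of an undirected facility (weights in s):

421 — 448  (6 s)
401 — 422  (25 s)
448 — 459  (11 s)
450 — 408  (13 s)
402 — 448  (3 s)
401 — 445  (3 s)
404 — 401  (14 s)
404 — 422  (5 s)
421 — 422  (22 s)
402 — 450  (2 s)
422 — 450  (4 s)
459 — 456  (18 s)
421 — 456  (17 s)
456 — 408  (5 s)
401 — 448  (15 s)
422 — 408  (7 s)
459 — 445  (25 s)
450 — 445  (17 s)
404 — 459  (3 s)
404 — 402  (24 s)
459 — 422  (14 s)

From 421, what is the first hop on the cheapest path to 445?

Compare a few routes:
421 - 448 - 402 - 450 - 445: 6+3+2+17 = 28
421 - 448 - 401 - 445: 6+15+3 = 24
The minimum is 24 s via 421 - 448 - 401 - 445.
So from 421 the first move is to 448.

448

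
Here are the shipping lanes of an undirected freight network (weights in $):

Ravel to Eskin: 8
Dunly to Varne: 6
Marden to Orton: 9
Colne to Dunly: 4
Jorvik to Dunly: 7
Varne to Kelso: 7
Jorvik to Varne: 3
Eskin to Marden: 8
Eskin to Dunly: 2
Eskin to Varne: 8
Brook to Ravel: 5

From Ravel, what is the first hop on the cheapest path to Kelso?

Candidate routes:
Ravel–Eskin–Varne–Kelso: 8+8+7 = 23
Ravel–Eskin–Dunly–Jorvik–Varne–Kelso: 8+2+7+3+7 = 27
Cheapest is Ravel–Eskin–Varne–Kelso at $23.
So from Ravel the first move is to Eskin.

Eskin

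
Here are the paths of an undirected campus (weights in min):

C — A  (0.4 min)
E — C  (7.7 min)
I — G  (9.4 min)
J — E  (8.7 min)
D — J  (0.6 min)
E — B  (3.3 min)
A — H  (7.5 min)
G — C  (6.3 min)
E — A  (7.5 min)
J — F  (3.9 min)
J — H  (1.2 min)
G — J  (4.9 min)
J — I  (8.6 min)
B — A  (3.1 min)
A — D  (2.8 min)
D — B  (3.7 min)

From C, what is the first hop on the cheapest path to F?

A

Candidate routes:
C - A - B - D - J - F: 0.4+3.1+3.7+0.6+3.9 = 11.7
C - A - D - J - F: 0.4+2.8+0.6+3.9 = 7.7
The minimum is 7.7 min via C - A - D - J - F.
So from C the first move is to A.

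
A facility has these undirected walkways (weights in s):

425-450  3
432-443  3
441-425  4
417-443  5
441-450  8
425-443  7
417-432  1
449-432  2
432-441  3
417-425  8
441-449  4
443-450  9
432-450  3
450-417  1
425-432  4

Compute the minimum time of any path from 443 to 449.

5 s

Compare a few routes:
443 → 432 → 441 → 449: 3+3+4 = 10
443 → 432 → 449: 3+2 = 5
443 → 417 → 450 → 432 → 449: 5+1+3+2 = 11
443 → 417 → 432 → 449: 5+1+2 = 8
The minimum is 5 s via 443 → 432 → 449.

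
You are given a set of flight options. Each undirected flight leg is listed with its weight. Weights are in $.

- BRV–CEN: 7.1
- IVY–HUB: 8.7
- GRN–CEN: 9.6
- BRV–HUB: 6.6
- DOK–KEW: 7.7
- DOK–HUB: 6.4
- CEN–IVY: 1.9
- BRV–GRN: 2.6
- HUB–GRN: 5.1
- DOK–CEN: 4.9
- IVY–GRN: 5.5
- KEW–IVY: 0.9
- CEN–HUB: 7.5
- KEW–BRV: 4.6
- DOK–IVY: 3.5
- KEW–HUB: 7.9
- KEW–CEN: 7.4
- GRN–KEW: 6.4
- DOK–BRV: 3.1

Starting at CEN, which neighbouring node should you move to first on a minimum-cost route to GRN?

IVY

Compare a few routes:
CEN–IVY–KEW–GRN: 1.9+0.9+6.4 = 9.2
CEN–GRN: 9.6 = 9.6
CEN–BRV–GRN: 7.1+2.6 = 9.7
CEN–IVY–GRN: 1.9+5.5 = 7.4
Cheapest is CEN–IVY–GRN at $7.4.
So from CEN the first move is to IVY.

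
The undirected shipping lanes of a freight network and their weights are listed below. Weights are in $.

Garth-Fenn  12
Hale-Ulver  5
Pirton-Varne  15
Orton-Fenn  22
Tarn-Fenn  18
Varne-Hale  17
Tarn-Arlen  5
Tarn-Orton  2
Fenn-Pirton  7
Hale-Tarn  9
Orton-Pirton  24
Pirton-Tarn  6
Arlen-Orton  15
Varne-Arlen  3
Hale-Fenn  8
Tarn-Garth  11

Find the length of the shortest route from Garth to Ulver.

Enumerating some paths:
Garth - Tarn - Hale - Ulver: 11+9+5 = 25
Garth - Tarn - Pirton - Fenn - Hale - Ulver: 11+6+7+8+5 = 37
The minimum is $25 via Garth - Tarn - Hale - Ulver.

$25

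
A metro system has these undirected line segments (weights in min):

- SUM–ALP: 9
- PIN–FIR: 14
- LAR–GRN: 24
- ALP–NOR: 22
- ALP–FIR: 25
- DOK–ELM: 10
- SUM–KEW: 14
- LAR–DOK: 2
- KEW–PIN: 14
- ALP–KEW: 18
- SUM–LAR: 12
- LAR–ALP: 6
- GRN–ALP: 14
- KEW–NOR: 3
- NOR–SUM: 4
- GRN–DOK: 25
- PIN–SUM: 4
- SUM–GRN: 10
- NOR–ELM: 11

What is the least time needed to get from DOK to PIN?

Shortest distances from DOK:
DOK: 0
LAR: 2  (via DOK)
ALP: 8  (via LAR)
ELM: 10  (via DOK)
SUM: 14  (via LAR)
NOR: 18  (via SUM)
PIN: 18  (via SUM)
Shortest route: DOK → LAR → SUM → PIN = 18 min.

18 min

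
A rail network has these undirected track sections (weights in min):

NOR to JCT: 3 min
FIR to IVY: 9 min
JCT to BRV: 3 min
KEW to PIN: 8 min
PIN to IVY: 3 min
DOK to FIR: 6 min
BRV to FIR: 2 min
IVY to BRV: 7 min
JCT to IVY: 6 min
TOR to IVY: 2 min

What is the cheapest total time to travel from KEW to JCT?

Running Dijkstra from KEW:
KEW: 0
PIN: 8  (via KEW)
IVY: 11  (via PIN)
TOR: 13  (via IVY)
JCT: 17  (via IVY)
Shortest route: KEW → PIN → IVY → JCT = 17 min.

17 min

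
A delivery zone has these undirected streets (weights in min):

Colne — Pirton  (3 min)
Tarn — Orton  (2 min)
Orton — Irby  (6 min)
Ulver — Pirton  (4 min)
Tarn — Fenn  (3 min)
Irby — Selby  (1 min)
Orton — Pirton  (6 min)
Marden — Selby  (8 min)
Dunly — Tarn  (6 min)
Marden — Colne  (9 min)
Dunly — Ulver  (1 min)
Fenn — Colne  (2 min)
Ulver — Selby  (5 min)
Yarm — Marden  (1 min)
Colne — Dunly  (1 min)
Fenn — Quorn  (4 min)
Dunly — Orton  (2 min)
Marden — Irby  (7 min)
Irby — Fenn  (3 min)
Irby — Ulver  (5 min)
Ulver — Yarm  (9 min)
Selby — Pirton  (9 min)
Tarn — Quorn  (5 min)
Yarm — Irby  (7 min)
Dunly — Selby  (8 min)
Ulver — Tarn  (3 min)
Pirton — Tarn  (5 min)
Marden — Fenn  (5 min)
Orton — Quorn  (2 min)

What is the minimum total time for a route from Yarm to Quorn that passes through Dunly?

13 min

Best Yarm to Dunly: Yarm → Marden → Fenn → Colne → Dunly costing 9
Shortest Dunly→Quorn: Dunly → Orton → Quorn = 4
Total via Dunly: 9 + 4 = 13 min.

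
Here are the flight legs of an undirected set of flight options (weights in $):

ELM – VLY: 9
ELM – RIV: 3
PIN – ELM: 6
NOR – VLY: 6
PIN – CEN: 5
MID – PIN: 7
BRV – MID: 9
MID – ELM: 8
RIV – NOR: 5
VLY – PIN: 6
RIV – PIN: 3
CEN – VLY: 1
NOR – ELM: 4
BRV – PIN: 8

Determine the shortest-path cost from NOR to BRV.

$16

Enumerating some paths:
NOR–VLY–CEN–PIN–BRV: 6+1+5+8 = 20
NOR–ELM–PIN–BRV: 4+6+8 = 18
NOR–RIV–PIN–BRV: 5+3+8 = 16
NOR–ELM–RIV–PIN–BRV: 4+3+3+8 = 18
Cheapest is NOR–RIV–PIN–BRV at $16.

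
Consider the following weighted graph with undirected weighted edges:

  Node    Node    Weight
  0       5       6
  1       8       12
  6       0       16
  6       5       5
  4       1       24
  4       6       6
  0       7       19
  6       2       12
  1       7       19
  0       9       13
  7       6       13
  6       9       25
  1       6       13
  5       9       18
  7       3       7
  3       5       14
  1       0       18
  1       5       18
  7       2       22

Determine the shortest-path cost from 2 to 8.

37

Running Dijkstra from 2:
2: 0
6: 12  (via 2)
5: 17  (via 6)
4: 18  (via 6)
7: 22  (via 2)
0: 23  (via 5)
1: 25  (via 6)
3: 29  (via 7)
9: 35  (via 5)
8: 37  (via 1)
Shortest route: 2 → 6 → 1 → 8 = 37.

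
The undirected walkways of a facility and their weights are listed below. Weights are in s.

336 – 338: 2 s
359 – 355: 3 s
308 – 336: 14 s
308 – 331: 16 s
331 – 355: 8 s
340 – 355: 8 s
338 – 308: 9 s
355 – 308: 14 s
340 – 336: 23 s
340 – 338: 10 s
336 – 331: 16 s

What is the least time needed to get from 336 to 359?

23 s

Running Dijkstra from 336:
336: 0
338: 2  (via 336)
308: 11  (via 338)
340: 12  (via 338)
331: 16  (via 336)
355: 20  (via 340)
359: 23  (via 355)
Shortest route: 336 → 338 → 340 → 355 → 359 = 23 s.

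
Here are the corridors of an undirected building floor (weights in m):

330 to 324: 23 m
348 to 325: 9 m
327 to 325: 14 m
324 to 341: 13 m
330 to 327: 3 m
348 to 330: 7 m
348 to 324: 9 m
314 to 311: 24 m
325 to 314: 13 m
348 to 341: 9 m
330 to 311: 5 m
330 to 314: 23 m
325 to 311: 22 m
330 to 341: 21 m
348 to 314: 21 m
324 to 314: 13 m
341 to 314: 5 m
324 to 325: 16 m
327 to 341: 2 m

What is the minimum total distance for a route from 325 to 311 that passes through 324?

37 m

Best 325 to 324: 325–324 costing 16
Shortest 324→311: 324–348–330–311 = 21
Total via 324: 16 + 21 = 37 m.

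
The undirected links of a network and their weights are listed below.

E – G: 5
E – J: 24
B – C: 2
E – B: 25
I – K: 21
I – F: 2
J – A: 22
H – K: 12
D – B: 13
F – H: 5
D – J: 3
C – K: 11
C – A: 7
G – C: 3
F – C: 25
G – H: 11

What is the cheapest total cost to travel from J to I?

Shortest distances from J:
J: 0
D: 3  (via J)
B: 16  (via D)
C: 18  (via B)
G: 21  (via C)
A: 22  (via J)
E: 24  (via J)
K: 29  (via C)
H: 32  (via G)
F: 37  (via H)
I: 39  (via F)
Shortest route: J → D → B → C → G → H → F → I = 39.

39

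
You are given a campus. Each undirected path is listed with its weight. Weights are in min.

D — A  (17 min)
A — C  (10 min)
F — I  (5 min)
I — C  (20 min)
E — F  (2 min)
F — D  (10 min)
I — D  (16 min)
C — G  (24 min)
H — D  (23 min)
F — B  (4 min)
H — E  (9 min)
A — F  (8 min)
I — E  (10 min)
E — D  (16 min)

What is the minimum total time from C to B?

Compare a few routes:
C → A → F → B: 10+8+4 = 22
C → I → F → B: 20+5+4 = 29
The minimum is 22 min via C → A → F → B.

22 min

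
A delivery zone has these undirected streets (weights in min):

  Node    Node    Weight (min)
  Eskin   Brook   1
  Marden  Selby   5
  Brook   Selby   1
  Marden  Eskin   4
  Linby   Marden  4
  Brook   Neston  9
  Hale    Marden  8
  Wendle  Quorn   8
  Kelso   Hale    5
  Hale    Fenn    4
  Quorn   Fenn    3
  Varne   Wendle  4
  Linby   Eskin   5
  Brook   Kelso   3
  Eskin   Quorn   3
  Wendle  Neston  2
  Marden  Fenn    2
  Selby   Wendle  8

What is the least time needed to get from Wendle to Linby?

15 min

Compare a few routes:
Wendle → Quorn → Eskin → Linby: 8+3+5 = 16
Wendle → Selby → Brook → Eskin → Linby: 8+1+1+5 = 15
Cheapest is Wendle → Selby → Brook → Eskin → Linby at 15 min.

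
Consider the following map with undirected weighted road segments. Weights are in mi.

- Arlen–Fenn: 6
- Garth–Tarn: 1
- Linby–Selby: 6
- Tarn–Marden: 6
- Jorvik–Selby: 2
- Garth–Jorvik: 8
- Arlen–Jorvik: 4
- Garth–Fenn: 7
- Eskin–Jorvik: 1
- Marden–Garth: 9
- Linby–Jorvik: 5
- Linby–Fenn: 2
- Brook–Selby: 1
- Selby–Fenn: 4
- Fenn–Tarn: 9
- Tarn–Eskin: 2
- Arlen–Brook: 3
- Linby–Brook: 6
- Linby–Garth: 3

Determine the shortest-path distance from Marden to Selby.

Settle nodes by increasing distance from Marden:
Marden: 0
Tarn: 6  (via Marden)
Garth: 7  (via Tarn)
Eskin: 8  (via Tarn)
Jorvik: 9  (via Eskin)
Linby: 10  (via Garth)
Selby: 11  (via Jorvik)
Shortest route: Marden–Tarn–Eskin–Jorvik–Selby = 11 mi.

11 mi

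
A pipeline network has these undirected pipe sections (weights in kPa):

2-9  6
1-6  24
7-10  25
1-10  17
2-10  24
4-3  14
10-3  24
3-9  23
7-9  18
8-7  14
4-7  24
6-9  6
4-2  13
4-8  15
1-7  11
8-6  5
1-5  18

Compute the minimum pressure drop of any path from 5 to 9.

47 kPa

Compare a few routes:
5 - 1 - 7 - 8 - 6 - 9: 18+11+14+5+6 = 54
5 - 1 - 6 - 9: 18+24+6 = 48
5 - 1 - 10 - 2 - 9: 18+17+24+6 = 65
5 - 1 - 7 - 9: 18+11+18 = 47
The minimum is 47 kPa via 5 - 1 - 7 - 9.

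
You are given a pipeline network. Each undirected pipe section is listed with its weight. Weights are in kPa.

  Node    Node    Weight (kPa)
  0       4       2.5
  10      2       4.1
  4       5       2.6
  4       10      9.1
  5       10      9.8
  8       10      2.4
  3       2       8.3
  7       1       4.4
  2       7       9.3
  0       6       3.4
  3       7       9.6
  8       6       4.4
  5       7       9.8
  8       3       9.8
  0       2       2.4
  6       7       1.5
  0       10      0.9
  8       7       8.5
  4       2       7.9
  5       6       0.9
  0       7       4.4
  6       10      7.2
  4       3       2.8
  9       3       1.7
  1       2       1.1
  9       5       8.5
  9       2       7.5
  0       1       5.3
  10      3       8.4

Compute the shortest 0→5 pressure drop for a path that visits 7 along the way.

Best 0 to 7: 0–7 costing 4.4
Shortest 7→5: 7–6–5 = 2.4
Total via 7: 4.4 + 2.4 = 6.8 kPa.

6.8 kPa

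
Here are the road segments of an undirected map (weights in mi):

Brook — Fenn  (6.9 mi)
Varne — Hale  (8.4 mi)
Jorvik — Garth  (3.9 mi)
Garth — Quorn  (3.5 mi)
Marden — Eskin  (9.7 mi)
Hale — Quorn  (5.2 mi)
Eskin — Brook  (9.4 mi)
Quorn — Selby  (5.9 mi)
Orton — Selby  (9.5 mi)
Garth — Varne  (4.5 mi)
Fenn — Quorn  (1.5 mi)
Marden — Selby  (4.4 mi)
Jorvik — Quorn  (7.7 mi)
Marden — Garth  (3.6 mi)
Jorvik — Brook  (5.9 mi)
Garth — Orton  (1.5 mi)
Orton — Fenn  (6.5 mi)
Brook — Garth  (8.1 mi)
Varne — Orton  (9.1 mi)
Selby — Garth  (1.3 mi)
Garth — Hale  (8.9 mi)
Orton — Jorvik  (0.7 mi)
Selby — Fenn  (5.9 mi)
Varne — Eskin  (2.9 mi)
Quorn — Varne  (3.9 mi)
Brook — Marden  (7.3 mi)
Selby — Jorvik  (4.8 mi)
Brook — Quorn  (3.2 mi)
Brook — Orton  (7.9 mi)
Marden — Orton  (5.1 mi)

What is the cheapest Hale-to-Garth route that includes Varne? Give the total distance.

12.9 mi

Shortest Hale→Varne: Hale–Varne = 8.4
Shortest Varne→Garth: Varne–Garth = 4.5
Total via Varne: 8.4 + 4.5 = 12.9 mi.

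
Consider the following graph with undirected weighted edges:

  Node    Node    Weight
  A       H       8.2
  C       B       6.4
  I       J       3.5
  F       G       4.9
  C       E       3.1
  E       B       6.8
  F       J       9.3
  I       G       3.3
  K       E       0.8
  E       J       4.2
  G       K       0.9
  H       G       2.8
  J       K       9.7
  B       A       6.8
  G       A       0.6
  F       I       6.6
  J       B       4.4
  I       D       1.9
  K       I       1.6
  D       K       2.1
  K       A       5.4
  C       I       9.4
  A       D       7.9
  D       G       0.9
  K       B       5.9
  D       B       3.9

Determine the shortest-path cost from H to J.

8.7

Shortest distances from H:
H: 0
G: 2.8  (via H)
A: 3.4  (via G)
D: 3.7  (via G)
K: 3.7  (via G)
E: 4.5  (via K)
I: 5.3  (via K)
B: 7.6  (via D)
C: 7.6  (via E)
F: 7.7  (via G)
J: 8.7  (via E)
Shortest route: H–G–K–E–J = 8.7.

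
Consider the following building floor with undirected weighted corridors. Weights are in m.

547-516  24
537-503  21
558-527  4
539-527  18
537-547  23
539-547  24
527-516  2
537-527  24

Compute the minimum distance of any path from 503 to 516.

Shortest distances from 503:
503: 0
537: 21  (via 503)
547: 44  (via 537)
527: 45  (via 537)
516: 47  (via 527)
Shortest route: 503–537–527–516 = 47 m.

47 m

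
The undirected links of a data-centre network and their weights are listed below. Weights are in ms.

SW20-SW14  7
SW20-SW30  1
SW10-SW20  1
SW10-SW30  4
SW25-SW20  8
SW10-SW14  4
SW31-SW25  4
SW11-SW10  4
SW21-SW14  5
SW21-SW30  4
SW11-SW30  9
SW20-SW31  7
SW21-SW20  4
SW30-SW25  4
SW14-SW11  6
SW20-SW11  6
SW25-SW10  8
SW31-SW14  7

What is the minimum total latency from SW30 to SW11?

Enumerating some paths:
SW30 - SW20 - SW11: 1+6 = 7
SW30 - SW20 - SW10 - SW11: 1+1+4 = 6
SW30 - SW10 - SW11: 4+4 = 8
Cheapest is SW30 - SW20 - SW10 - SW11 at 6 ms.

6 ms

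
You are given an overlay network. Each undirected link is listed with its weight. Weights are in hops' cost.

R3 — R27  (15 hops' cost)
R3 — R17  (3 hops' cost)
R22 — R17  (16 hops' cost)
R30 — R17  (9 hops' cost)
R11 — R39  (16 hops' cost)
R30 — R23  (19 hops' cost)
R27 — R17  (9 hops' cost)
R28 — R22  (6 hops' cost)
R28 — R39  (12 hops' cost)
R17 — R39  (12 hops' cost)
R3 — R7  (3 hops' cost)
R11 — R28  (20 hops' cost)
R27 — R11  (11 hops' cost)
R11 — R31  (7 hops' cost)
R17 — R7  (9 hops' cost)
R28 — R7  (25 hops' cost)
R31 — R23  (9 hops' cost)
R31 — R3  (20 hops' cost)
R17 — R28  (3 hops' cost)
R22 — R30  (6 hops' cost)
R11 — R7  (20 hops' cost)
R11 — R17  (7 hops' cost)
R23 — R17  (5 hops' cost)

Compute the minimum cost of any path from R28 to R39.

12 hops' cost

Enumerating some paths:
R28–R17–R39: 3+12 = 15
R28–R17–R11–R39: 3+7+16 = 26
R28–R39: 12 = 12
Cheapest is R28–R39 at 12 hops' cost.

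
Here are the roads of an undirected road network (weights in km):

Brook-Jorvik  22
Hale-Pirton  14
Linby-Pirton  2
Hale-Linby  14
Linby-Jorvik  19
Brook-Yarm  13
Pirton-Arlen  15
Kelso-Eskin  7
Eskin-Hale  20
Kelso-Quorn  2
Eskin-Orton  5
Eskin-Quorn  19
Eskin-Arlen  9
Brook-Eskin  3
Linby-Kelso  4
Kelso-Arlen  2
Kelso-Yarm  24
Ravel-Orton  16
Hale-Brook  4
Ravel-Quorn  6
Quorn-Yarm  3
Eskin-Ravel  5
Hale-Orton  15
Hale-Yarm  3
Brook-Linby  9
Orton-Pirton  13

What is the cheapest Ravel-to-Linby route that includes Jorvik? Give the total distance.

49 km

Shortest Ravel→Jorvik: Ravel–Eskin–Brook–Jorvik = 30
Shortest Jorvik→Linby: Jorvik–Linby = 19
Total via Jorvik: 30 + 19 = 49 km.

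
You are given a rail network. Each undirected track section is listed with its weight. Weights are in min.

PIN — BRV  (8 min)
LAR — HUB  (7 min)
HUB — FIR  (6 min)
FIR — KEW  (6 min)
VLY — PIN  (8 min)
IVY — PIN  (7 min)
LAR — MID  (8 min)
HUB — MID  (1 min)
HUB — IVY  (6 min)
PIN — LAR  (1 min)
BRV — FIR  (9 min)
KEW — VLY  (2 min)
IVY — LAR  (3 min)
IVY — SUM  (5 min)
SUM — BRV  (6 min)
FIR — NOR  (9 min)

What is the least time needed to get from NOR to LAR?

Compare a few routes:
NOR–FIR–HUB–LAR: 9+6+7 = 22
NOR–FIR–KEW–VLY–PIN–LAR: 9+6+2+8+1 = 26
NOR–FIR–HUB–MID–LAR: 9+6+1+8 = 24
NOR–FIR–HUB–IVY–LAR: 9+6+6+3 = 24
Cheapest is NOR–FIR–HUB–LAR at 22 min.

22 min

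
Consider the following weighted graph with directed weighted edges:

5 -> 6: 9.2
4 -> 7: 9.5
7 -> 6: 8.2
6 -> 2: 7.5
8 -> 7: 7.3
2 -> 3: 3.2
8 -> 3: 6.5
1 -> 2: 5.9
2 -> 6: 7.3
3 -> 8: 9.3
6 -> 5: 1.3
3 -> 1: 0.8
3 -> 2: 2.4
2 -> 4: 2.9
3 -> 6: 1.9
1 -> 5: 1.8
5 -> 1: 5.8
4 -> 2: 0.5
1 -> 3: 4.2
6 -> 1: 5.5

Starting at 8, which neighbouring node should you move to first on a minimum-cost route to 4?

Candidate routes:
8–3–2–4: 6.5+2.4+2.9 = 11.8
8–3–1–2–4: 6.5+0.8+5.9+2.9 = 16.1
The minimum is 11.8 via 8–3–2–4.
So from 8 the first move is to 3.

3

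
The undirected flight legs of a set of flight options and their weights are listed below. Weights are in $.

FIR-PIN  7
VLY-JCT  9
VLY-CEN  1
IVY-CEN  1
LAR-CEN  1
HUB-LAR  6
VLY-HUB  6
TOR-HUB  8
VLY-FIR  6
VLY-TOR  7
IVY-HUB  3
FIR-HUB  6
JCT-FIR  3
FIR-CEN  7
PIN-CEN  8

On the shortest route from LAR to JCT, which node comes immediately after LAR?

Compare a few routes:
LAR–CEN–VLY–JCT: 1+1+9 = 11
LAR–CEN–VLY–HUB–FIR–JCT: 1+1+6+6+3 = 17
LAR–HUB–FIR–JCT: 6+6+3 = 15
LAR–CEN–IVY–HUB–FIR–JCT: 1+1+3+6+3 = 14
Cheapest is LAR–CEN–VLY–JCT at $11.
So from LAR the first move is to CEN.

CEN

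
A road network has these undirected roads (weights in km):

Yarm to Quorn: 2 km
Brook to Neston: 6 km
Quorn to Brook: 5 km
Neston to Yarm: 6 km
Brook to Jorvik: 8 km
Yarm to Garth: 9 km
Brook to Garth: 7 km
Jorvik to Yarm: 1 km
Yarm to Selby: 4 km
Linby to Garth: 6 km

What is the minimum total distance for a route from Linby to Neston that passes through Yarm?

21 km

Best Linby to Yarm: Linby → Garth → Yarm costing 15
Shortest Yarm→Neston: Yarm → Neston = 6
Total via Yarm: 15 + 6 = 21 km.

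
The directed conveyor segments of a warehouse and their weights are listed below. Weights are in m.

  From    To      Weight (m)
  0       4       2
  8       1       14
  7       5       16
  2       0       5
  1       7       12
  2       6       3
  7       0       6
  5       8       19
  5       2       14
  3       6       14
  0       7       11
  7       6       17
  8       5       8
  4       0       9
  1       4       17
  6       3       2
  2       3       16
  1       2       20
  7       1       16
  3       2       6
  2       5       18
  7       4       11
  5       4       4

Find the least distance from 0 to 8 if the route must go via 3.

Best 0 to 3: 0–7–6–3 costing 30
Shortest 3→8: 3–2–5–8 = 43
Total via 3: 30 + 43 = 73 m.

73 m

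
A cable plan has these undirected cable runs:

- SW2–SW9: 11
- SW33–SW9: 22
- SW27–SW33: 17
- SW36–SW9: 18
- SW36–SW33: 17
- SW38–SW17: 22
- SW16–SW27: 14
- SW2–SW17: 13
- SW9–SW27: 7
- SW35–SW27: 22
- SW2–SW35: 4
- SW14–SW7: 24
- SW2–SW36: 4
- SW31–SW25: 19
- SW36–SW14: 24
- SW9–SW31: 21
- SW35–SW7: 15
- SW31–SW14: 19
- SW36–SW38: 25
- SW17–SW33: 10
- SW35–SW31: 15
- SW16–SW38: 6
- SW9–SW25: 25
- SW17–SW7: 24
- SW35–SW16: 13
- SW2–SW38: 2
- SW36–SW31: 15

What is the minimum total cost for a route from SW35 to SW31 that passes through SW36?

Best SW35 to SW36: SW35 → SW2 → SW36 costing 8
Best SW36 to SW31: SW36 → SW31 costing 15
Total via SW36: 8 + 15 = 23.

23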